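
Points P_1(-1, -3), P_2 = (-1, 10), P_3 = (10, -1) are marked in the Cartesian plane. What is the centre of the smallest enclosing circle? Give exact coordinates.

(3.5, 3.5)

Side lengths²: P_1P_2² = 169, P_1P_3² = 125, P_2P_3² = 242.
Since P_2P_3² = 242 < 169 + 125 = 294, the triangle is acute, so the smallest enclosing circle is the circumcircle.
Circumcentre = (3.5, 3.5), r² = 62.5.
Centre = (3.5, 3.5).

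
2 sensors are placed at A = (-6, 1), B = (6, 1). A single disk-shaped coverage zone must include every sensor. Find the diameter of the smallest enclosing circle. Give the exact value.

The smallest circle enclosing two points has them as diameter endpoints.
Centre = midpoint = (0, 1); r² = |AB|²/4 = 144/4 = 36.
Diameter = 2r = 2√36 = 12.

12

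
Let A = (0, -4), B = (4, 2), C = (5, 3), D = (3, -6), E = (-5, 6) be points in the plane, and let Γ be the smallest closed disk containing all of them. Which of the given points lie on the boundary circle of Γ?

The minimum enclosing circle of a finite set is fixed by two of the points (as a diameter) or three (as a circumcircle).
The farthest pair is D–E with squared distance 208. The circle on this segment as diameter has centre (-1, 0) and r² = 208/4 = 52.
Check A: distance² to centre = 17 ≤ 52, so it lies inside.
All remaining points lie in this disk, and no smaller disk contains both endpoints, so this is the minimum enclosing circle.
The points at distance exactly r from the centre are D, E — 2 points.

D, E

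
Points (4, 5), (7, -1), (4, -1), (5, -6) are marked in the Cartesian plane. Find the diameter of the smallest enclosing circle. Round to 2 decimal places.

11.05

A smallest enclosing disk is always determined by at most three of the input points on its boundary.
The farthest pair is (4, 5)–(5, -6) with squared distance 122. The circle on this segment as diameter has centre (4.5, -0.5) and r² = 122/4 = 30.5.
Check (7, -1): distance² to centre = 6.5 ≤ 30.5, so it lies inside.
All remaining points lie in this disk, and no smaller disk contains both endpoints, so this is the minimum enclosing circle.
Diameter = 2r = 2√(30.5) ≈ 11.05.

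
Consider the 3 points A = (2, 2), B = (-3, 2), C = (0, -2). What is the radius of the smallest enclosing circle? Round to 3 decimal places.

Side lengths²: AB² = 25, AC² = 20, BC² = 25.
Since BC² = 25 < 25 + 20 = 45, the triangle is acute, so the smallest enclosing circle is the circumcircle.
Circumcentre = (-0.5, 0.75), r² = 7.8125.
r = √(7.8125) ≈ 2.795.

2.795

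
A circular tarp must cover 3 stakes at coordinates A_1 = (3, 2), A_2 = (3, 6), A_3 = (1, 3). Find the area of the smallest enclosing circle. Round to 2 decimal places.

Side lengths²: A_1A_2² = 16, A_1A_3² = 5, A_2A_3² = 13.
Since A_1A_2² = 16 < 13 + 5 = 18, the triangle is acute, so the smallest enclosing circle is the circumcircle.
Circumcentre = (2.75, 4), r² = 4.0625.
Area = π·r² = π·4.0625 ≈ 12.76.

12.76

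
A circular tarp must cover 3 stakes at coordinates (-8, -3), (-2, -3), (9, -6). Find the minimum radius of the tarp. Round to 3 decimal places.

8.631

Call the three points A, B, C in the order given.
Side lengths²: AB² = 36, AC² = 298, BC² = 130.
Since AC² = 298 ≥ 130 + 36 = 166, the angle opposite AC is not acute, so the smallest enclosing circle has AC as diameter.
Centre = midpoint of AC = (0.5, -4.5), r² = 298/4 = 74.5.
r = √(74.5) ≈ 8.631.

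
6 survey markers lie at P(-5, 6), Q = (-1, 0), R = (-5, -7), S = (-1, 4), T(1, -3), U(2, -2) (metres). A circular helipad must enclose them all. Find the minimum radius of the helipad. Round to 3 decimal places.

A smallest enclosing disk is always determined by at most three of the input points on its boundary.
The minimum enclosing circle is determined by three boundary points: P, R, U.
Their circumcentre is (-61/14, -0.5) with r² = 4181/98.
The farthest remaining point T is at distance² 3425/98 ≤ 4181/98.
r = √(4181/98) ≈ 6.532.

6.532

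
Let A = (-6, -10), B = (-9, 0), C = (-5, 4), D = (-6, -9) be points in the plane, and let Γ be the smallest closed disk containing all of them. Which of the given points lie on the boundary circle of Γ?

By Welzl's lemma the MEC is supported by two points (diametrically opposite) or three points (on a circumcircle).
The farthest pair is A–C with squared distance 197. The circle on this segment as diameter has centre (-5.5, -3) and r² = 197/4 = 49.25.
Check B: distance² to centre = 21.25 ≤ 49.25, so it lies inside.
All remaining points lie in this disk, and no smaller disk contains both endpoints, so this is the minimum enclosing circle.
The points at distance exactly r from the centre are A, C — 2 points.

A, C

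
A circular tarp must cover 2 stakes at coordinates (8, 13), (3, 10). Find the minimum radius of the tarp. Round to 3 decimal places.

2.915

The smallest circle enclosing two points has them as diameter endpoints.
Centre = midpoint = (5.5, 11.5); r² = |(8, 13)−(3, 10)|²/4 = 34/4 = 8.5.
r = √(8.5) ≈ 2.915.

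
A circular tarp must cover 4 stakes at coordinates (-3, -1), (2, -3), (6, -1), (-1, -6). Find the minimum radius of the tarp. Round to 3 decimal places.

The minimum enclosing circle is determined by three boundary points: (-3, -1), (6, -1), (-1, -6).
Their circumcentre is (1.5, -2.1) with r² = 21.46.
The farthest remaining point (2, -3) is at distance² 1.06 ≤ 21.46.
r = √(21.46) ≈ 4.632.

4.632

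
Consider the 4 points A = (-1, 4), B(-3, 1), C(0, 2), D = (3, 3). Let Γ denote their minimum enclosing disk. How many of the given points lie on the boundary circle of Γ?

The minimum enclosing circle of a finite set is fixed by two of the points (as a diameter) or three (as a circumcircle).
The farthest pair is B–D with squared distance 40. The circle on this segment as diameter has centre (0, 2) and r² = 40/4 = 10.
Check A: distance² to centre = 5 ≤ 10, so it lies inside.
All remaining points lie in this disk, and no smaller disk contains both endpoints, so this is the minimum enclosing circle.
The points at distance exactly r from the centre are B, D — 2 points.

2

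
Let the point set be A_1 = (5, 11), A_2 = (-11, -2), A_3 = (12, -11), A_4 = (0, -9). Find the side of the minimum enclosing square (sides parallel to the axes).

The bounding box has width 23 and height 22.
An axis-aligned square enclosing the set must have side ≥ max(width, height).
So the minimum side is max(23, 22) = 23.

23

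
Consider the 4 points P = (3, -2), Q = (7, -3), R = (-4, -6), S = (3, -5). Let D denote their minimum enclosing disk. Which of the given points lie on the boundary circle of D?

Q, R

By Welzl's lemma the MEC is supported by two points (diametrically opposite) or three points (on a circumcircle).
The farthest pair is Q–R with squared distance 130. The circle on this segment as diameter has centre (1.5, -4.5) and r² = 130/4 = 32.5.
Check P: distance² to centre = 8.5 ≤ 32.5, so it lies inside.
All remaining points lie in this disk, and no smaller disk contains both endpoints, so this is the minimum enclosing circle.
The points at distance exactly r from the centre are Q, R — 2 points.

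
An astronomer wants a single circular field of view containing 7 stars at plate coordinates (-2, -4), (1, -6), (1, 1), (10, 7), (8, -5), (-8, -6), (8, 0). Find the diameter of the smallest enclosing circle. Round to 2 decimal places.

22.20

The minimum enclosing circle of a finite set is fixed by two of the points (as a diameter) or three (as a circumcircle).
The farthest pair is (10, 7)–(-8, -6) with squared distance 493. The circle on this segment as diameter has centre (1, 0.5) and r² = 493/4 = 123.25.
Check (-2, -4): distance² to centre = 29.25 ≤ 123.25, so it lies inside.
All remaining points lie in this disk, and no smaller disk contains both endpoints, so this is the minimum enclosing circle.
Diameter = 2r = 2√(123.25) ≈ 22.20.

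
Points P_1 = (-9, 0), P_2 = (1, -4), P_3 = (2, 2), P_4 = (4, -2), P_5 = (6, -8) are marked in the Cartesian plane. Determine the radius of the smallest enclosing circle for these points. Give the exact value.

8.5

The minimum enclosing circle of a finite set is fixed by two of the points (as a diameter) or three (as a circumcircle).
The farthest pair is P_1–P_5 with squared distance 289. The circle on this segment as diameter has centre (-1.5, -4) and r² = 289/4 = 72.25.
Check P_2: distance² to centre = 6.25 ≤ 72.25, so it lies inside.
All remaining points lie in this disk, and no smaller disk contains both endpoints, so this is the minimum enclosing circle.
r = √(72.25) = 8.5.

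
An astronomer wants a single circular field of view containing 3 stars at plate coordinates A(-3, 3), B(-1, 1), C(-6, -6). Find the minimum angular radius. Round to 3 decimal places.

4.743

Side lengths²: AB² = 8, AC² = 90, BC² = 74.
Since AC² = 90 ≥ 74 + 8 = 82, the angle opposite AC is not acute, so the smallest enclosing circle has AC as diameter.
Centre = midpoint of AC = (-4.5, -1.5), r² = 90/4 = 22.5.
r = √(22.5) ≈ 4.743.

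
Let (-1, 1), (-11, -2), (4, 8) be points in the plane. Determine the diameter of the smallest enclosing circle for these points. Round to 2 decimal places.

18.03

Call the three points A, B, C in the order given.
Side lengths²: AB² = 109, AC² = 74, BC² = 325.
Since BC² = 325 ≥ 109 + 74 = 183, the angle opposite BC is not acute, so the smallest enclosing circle has BC as diameter.
Centre = midpoint of BC = (-3.5, 3), r² = 325/4 = 81.25.
Diameter = 2r = 2√(81.25) ≈ 18.03.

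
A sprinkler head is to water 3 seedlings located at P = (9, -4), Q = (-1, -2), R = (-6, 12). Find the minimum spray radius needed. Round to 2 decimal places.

10.97

Side lengths²: PQ² = 104, PR² = 481, QR² = 221.
Since PR² = 481 ≥ 221 + 104 = 325, the angle opposite PR is not acute, so the smallest enclosing circle has PR as diameter.
Centre = midpoint of PR = (1.5, 4), r² = 481/4 = 120.25.
r = √(120.25) ≈ 10.97.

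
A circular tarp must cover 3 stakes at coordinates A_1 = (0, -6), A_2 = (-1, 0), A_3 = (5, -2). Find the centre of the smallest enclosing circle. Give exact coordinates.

Side lengths²: A_1A_2² = 37, A_1A_3² = 41, A_2A_3² = 40.
Since A_1A_3² = 41 < 40 + 37 = 77, the triangle is acute, so the smallest enclosing circle is the circumcircle.
Circumcentre = (49/34, -91/34), r² = 7585/578.
Centre = (49/34, -91/34).

(49/34, -91/34)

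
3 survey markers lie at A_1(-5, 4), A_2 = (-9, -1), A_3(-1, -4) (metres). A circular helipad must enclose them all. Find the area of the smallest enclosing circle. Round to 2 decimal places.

Side lengths²: A_1A_2² = 41, A_1A_3² = 80, A_2A_3² = 73.
Since A_1A_3² = 80 < 73 + 41 = 114, the triangle is acute, so the smallest enclosing circle is the circumcircle.
Circumcentre = (-56/13, -17/26), r² = 14965/676.
Area = π·r² = π·14965/676 ≈ 69.55.

69.55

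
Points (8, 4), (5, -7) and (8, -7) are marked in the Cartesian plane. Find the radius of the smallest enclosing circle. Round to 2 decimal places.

5.70

Call the three points A, B, C in the order given.
Side lengths²: AB² = 130, AC² = 121, BC² = 9.
Since AB² = 130 ≥ 121 + 9 = 130, the angle opposite AB is not acute, so the smallest enclosing circle has AB as diameter.
Centre = midpoint of AB = (6.5, -1.5), r² = 130/4 = 32.5.
r = √(32.5) ≈ 5.70.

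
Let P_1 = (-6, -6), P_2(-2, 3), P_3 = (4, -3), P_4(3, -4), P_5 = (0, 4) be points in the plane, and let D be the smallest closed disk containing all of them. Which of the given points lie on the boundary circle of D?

The minimum enclosing circle is determined by three boundary points: P_1, P_3, P_5.
Their circumcentre is (-151/82, -139/82) with r² = 120445/3362.
The farthest remaining point P_4 is at distance² 96665/3362 ≤ 120445/3362.
The points at distance exactly r from the centre are P_1, P_3, P_5 — 3 points.

P_1, P_3, P_5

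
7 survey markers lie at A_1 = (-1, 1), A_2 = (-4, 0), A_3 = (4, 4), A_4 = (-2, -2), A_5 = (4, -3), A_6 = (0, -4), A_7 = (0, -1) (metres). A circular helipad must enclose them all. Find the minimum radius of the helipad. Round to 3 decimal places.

The minimum enclosing circle of a finite set is fixed by two of the points (as a diameter) or three (as a circumcircle).
The minimum enclosing circle is determined by three boundary points: A_2, A_3, A_5.
Their circumcentre is (0.75, 0.5) with r² = 22.8125.
The farthest remaining point A_6 is at distance² 20.8125 ≤ 22.8125.
r = √(22.8125) ≈ 4.776.

4.776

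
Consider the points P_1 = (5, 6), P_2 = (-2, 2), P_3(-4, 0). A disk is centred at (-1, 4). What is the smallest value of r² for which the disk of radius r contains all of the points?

The required radius is the distance from (-1, 4) to the farthest point.
Squared distances: 40, 5, 25.
Maximum is 40, attained at P_1.

40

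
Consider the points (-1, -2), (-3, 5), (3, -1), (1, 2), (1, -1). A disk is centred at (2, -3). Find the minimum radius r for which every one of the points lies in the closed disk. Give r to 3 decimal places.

The required radius is the distance from (2, -3) to the farthest point.
Squared distances: 10, 89, 5, 26, 5.
Maximum is 89, attained at (-3, 5).
r = √89 ≈ 9.434.

9.434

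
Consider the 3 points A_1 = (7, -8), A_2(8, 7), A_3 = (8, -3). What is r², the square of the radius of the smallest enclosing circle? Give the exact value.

Side lengths²: A_1A_2² = 226, A_1A_3² = 26, A_2A_3² = 100.
Since A_1A_2² = 226 ≥ 100 + 26 = 126, the angle opposite A_1A_2 is not acute, so the smallest enclosing circle has A_1A_2 as diameter.
Centre = midpoint of A_1A_2 = (7.5, -0.5), r² = 226/4 = 56.5.

56.5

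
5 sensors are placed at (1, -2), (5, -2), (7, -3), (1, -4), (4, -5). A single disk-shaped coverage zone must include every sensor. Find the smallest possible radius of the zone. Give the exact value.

37/12

The minimum enclosing circle of a finite set is fixed by two of the points (as a diameter) or three (as a circumcircle).
The minimum enclosing circle is determined by three boundary points: (1, -2), (7, -3), (1, -4).
Their circumcentre is (47/12, -3) with r² = 1369/144.
The farthest remaining point (4, -5) is at distance² 577/144 ≤ 1369/144.
r = √(1369/144) = 37/12.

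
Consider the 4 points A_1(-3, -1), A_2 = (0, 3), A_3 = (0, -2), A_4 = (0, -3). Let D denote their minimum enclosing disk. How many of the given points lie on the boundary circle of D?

3

The minimum enclosing circle of a finite set is fixed by two of the points (as a diameter) or three (as a circumcircle).
The minimum enclosing circle is determined by three boundary points: A_1, A_2, A_4.
Their circumcentre is (-1/6, 0) with r² = 325/36.
The farthest remaining point A_3 is at distance² 145/36 ≤ 325/36.
The points at distance exactly r from the centre are A_1, A_2, A_4 — 3 points.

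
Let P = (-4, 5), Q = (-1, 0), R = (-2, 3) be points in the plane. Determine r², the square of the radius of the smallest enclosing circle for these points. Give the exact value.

8.5

Side lengths²: PQ² = 34, PR² = 8, QR² = 10.
Since PQ² = 34 ≥ 10 + 8 = 18, the angle opposite PQ is not acute, so the smallest enclosing circle has PQ as diameter.
Centre = midpoint of PQ = (-2.5, 2.5), r² = 34/4 = 8.5.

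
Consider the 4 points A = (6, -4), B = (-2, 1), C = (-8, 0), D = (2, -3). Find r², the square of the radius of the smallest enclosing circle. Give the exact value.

53

The farthest pair is A–C with squared distance 212. The circle on this segment as diameter has centre (-1, -2) and r² = 212/4 = 53.
Check B: distance² to centre = 10 ≤ 53, so it lies inside.
All remaining points lie in this disk, and no smaller disk contains both endpoints, so this is the minimum enclosing circle.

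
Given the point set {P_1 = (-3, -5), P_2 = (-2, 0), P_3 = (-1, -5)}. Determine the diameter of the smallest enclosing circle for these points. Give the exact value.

5.2

Side lengths²: P_1P_2² = 26, P_1P_3² = 4, P_2P_3² = 26.
Since P_2P_3² = 26 < 26 + 4 = 30, the triangle is acute, so the smallest enclosing circle is the circumcircle.
Circumcentre = (-2, -2.6), r² = 6.76.
Diameter = 2r = 2√(6.76) = 5.2.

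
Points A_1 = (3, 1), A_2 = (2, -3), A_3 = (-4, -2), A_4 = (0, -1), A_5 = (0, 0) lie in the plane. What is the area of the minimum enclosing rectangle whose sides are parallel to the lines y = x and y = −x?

35

In coordinates u = x + y, v = x − y the rectangle is axis-aligned; the map (x,y)→(u,v) scales areas by 2.
u-values: 4, -1, -6, -1, 0; range = 4 − (-6) = 10.
v-values: 2, 5, -2, 1, 0; range = 5 − (-2) = 7.
Area = (10 × 7) / 2 = 35.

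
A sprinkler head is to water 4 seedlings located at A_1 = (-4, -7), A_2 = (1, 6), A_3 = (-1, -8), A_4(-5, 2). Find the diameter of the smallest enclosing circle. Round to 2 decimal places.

14.16

By Welzl's lemma the MEC is supported by two points (diametrically opposite) or three points (on a circumcircle).
The minimum enclosing circle is determined by three boundary points: A_1, A_2, A_3.
Their circumcentre is (-7/22, -21/22) with r² = 12125/242.
The farthest remaining point A_4 is at distance² 7417/242 ≤ 12125/242.
Diameter = 2r = 2√(12125/242) ≈ 14.16.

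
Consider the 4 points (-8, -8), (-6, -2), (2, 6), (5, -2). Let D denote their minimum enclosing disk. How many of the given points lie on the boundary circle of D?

2

A smallest enclosing disk is always determined by at most three of the input points on its boundary.
The farthest pair is (-8, -8)–(2, 6) with squared distance 296. The circle on this segment as diameter has centre (-3, -1) and r² = 296/4 = 74.
Check (-6, -2): distance² to centre = 10 ≤ 74, so it lies inside.
All remaining points lie in this disk, and no smaller disk contains both endpoints, so this is the minimum enclosing circle.
The points at distance exactly r from the centre are (-8, -8), (2, 6) — 2 points.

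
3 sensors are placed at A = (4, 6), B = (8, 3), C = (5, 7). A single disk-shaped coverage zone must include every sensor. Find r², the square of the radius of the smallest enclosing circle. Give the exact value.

625/98

Side lengths²: AB² = 25, AC² = 2, BC² = 25.
Since BC² = 25 < 25 + 2 = 27, the triangle is acute, so the smallest enclosing circle is the circumcircle.
Circumcentre = (87/14, 67/14), r² = 625/98.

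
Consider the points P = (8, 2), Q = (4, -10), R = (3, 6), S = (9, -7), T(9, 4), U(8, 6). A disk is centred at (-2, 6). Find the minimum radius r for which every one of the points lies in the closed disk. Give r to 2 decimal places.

The required radius is the distance from (-2, 6) to the farthest point.
Squared distances: 116, 292, 25, 290, 125, 100.
Maximum is 292, attained at Q.
r = √292 ≈ 17.09.

17.09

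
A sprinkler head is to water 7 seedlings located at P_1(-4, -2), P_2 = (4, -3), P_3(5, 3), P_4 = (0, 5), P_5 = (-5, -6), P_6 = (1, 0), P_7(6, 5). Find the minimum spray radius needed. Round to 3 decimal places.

A smallest enclosing disk is always determined by at most three of the input points on its boundary.
The farthest pair is P_5–P_7 with squared distance 242. The circle on this segment as diameter has centre (0.5, -0.5) and r² = 242/4 = 60.5.
Check P_1: distance² to centre = 22.5 ≤ 60.5, so it lies inside.
All remaining points lie in this disk, and no smaller disk contains both endpoints, so this is the minimum enclosing circle.
r = √(60.5) ≈ 7.778.

7.778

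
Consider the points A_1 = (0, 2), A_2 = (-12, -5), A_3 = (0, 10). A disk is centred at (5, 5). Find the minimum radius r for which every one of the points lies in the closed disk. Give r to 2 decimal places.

The required radius is the distance from (5, 5) to the farthest point.
Squared distances: 34, 389, 50.
Maximum is 389, attained at A_2.
r = √389 ≈ 19.72.

19.72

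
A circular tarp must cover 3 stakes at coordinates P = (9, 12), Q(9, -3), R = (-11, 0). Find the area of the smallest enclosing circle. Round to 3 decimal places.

Side lengths²: PQ² = 225, PR² = 544, QR² = 409.
Since PR² = 544 < 409 + 225 = 634, the triangle is acute, so the smallest enclosing circle is the circumcircle.
Circumcentre = (-0.1, 4.5), r² = 139.06.
Area = π·r² = π·139.06 ≈ 436.870.

436.870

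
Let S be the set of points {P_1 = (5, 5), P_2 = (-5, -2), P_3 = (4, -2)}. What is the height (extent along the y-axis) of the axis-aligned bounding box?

7

max y = 5, min y = -2, so height = 7.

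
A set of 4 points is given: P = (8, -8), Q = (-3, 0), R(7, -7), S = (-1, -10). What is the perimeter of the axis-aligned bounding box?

Width = max x − min x = 8 − (-3) = 11.
Height = max y − min y = 0 − (-10) = 10.
Perimeter = 2(11 + 10) = 42.

42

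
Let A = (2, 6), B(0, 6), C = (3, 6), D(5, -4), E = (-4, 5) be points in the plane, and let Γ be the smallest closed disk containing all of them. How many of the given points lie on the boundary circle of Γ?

By Welzl's lemma the MEC is supported by two points (diametrically opposite) or three points (on a circumcircle).
The farthest pair is D–E with squared distance 162. The circle on this segment as diameter has centre (0.5, 0.5) and r² = 162/4 = 40.5.
Check A: distance² to centre = 32.5 ≤ 40.5, so it lies inside.
All remaining points lie in this disk, and no smaller disk contains both endpoints, so this is the minimum enclosing circle.
The points at distance exactly r from the centre are D, E — 2 points.

2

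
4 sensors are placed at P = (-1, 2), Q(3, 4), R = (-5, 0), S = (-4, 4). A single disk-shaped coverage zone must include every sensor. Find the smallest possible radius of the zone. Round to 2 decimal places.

A smallest enclosing disk is always determined by at most three of the input points on its boundary.
The farthest pair is Q–R with squared distance 80. The circle on this segment as diameter has centre (-1, 2) and r² = 80/4 = 20.
Check P: distance² to centre = 0 ≤ 20, so it lies inside.
All remaining points lie in this disk, and no smaller disk contains both endpoints, so this is the minimum enclosing circle.
r = √20 ≈ 4.47.

4.47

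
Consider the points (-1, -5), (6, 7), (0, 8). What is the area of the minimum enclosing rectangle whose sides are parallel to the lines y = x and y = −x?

114

In coordinates u = x + y, v = x − y the rectangle is axis-aligned; the map (x,y)→(u,v) scales areas by 2.
u-values: -6, 13, 8; range = 13 − (-6) = 19.
v-values: 4, -1, -8; range = 4 − (-8) = 12.
Area = (19 × 12) / 2 = 114.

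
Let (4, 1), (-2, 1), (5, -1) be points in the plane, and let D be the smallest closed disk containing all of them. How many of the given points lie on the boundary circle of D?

2

Call the three points A, B, C in the order given.
Side lengths²: AB² = 36, AC² = 5, BC² = 53.
Since BC² = 53 ≥ 36 + 5 = 41, the angle opposite BC is not acute, so the smallest enclosing circle has BC as diameter.
Centre = midpoint of BC = (1.5, 0), r² = 53/4 = 13.25.
The points at distance exactly r from the centre are (-2, 1), (5, -1) — 2 points.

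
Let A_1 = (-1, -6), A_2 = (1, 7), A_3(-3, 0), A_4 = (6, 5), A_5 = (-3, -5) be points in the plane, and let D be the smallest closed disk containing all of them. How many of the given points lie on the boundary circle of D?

A smallest enclosing disk is always determined by at most three of the input points on its boundary.
The minimum enclosing circle is determined by three boundary points: A_2, A_4, A_5.
Their circumcentre is (41/34, 9/34) with r² = 26245/578.
The farthest remaining point A_1 is at distance² 25497/578 ≤ 26245/578.
The points at distance exactly r from the centre are A_2, A_4, A_5 — 3 points.

3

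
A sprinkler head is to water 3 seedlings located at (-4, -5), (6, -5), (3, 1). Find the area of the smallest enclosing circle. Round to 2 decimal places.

Call the three points A, B, C in the order given.
Side lengths²: AB² = 100, AC² = 85, BC² = 45.
Since AB² = 100 < 85 + 45 = 130, the triangle is acute, so the smallest enclosing circle is the circumcircle.
Circumcentre = (1, -3.75), r² = 26.5625.
Area = π·r² = π·26.5625 ≈ 83.45.

83.45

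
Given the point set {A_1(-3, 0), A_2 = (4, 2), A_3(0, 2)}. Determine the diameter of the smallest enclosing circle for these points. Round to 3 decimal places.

Side lengths²: A_1A_2² = 53, A_1A_3² = 13, A_2A_3² = 16.
Since A_1A_2² = 53 ≥ 16 + 13 = 29, the angle opposite A_1A_2 is not acute, so the smallest enclosing circle has A_1A_2 as diameter.
Centre = midpoint of A_1A_2 = (0.5, 1), r² = 53/4 = 13.25.
Diameter = 2r = 2√(13.25) ≈ 7.280.

7.280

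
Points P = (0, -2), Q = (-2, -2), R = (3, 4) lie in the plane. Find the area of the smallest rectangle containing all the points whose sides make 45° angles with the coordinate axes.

In coordinates u = x + y, v = x − y the rectangle is axis-aligned; the map (x,y)→(u,v) scales areas by 2.
u-values: -2, -4, 7; range = 7 − (-4) = 11.
v-values: 2, 0, -1; range = 2 − (-1) = 3.
Area = (11 × 3) / 2 = 16.5.

16.5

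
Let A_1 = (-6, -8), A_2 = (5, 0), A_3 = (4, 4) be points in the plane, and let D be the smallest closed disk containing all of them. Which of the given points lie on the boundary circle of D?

Side lengths²: A_1A_2² = 185, A_1A_3² = 244, A_2A_3² = 17.
Since A_1A_3² = 244 ≥ 185 + 17 = 202, the angle opposite A_1A_3 is not acute, so the smallest enclosing circle has A_1A_3 as diameter.
Centre = midpoint of A_1A_3 = (-1, -2), r² = 244/4 = 61.
The points at distance exactly r from the centre are A_1, A_3 — 2 points.

A_1, A_3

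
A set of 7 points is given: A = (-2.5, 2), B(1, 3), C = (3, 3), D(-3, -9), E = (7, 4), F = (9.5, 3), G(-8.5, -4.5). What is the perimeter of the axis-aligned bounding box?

62

Width = max x − min x = 9.5 − (-8.5) = 18.
Height = max y − min y = 4 − (-9) = 13.
Perimeter = 2(18 + 13) = 62.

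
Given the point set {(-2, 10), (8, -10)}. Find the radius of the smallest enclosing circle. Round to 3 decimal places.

11.180

The smallest circle enclosing two points has them as diameter endpoints.
Centre = midpoint = (3, 0); r² = |(-2, 10)−(8, -10)|²/4 = 500/4 = 125.
r = √125 ≈ 11.180.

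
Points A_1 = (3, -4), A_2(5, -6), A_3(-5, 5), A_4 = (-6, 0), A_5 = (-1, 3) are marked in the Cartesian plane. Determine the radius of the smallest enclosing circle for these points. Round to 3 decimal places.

A smallest enclosing disk is always determined by at most three of the input points on its boundary.
The farthest pair is A_2–A_3 with squared distance 221. The circle on this segment as diameter has centre (0, -0.5) and r² = 221/4 = 55.25.
Check A_1: distance² to centre = 21.25 ≤ 55.25, so it lies inside.
All remaining points lie in this disk, and no smaller disk contains both endpoints, so this is the minimum enclosing circle.
r = √(55.25) ≈ 7.433.

7.433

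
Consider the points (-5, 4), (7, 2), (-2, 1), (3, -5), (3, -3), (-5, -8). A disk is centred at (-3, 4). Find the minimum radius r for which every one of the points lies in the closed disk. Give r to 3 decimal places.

The required radius is the distance from (-3, 4) to the farthest point.
Squared distances: 4, 104, 10, 117, 85, 148.
Maximum is 148, attained at (-5, -8).
r = √148 ≈ 12.166.

12.166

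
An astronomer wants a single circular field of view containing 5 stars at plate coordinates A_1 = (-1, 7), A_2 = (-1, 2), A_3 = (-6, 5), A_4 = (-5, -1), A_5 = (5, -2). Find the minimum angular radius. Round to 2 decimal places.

The minimum enclosing circle of a finite set is fixed by two of the points (as a diameter) or three (as a circumcircle).
The farthest pair is A_3–A_5 with squared distance 170. The circle on this segment as diameter has centre (-0.5, 1.5) and r² = 170/4 = 42.5.
Check A_1: distance² to centre = 30.5 ≤ 42.5, so it lies inside.
All remaining points lie in this disk, and no smaller disk contains both endpoints, so this is the minimum enclosing circle.
r = √(42.5) ≈ 6.52.

6.52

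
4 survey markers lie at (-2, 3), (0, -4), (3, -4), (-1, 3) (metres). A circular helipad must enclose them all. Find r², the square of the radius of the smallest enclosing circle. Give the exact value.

The minimum enclosing circle of a finite set is fixed by two of the points (as a diameter) or three (as a circumcircle).
The farthest pair is (-2, 3)–(3, -4) with squared distance 74. The circle on this segment as diameter has centre (0.5, -0.5) and r² = 74/4 = 18.5.
Check (0, -4): distance² to centre = 12.5 ≤ 18.5, so it lies inside.
All remaining points lie in this disk, and no smaller disk contains both endpoints, so this is the minimum enclosing circle.

18.5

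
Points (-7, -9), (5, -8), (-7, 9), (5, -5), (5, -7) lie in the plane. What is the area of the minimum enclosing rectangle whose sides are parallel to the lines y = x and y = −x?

In coordinates u = x + y, v = x − y the rectangle is axis-aligned; the map (x,y)→(u,v) scales areas by 2.
u-values: -16, -3, 2, 0, -2; range = 2 − (-16) = 18.
v-values: 2, 13, -16, 10, 12; range = 13 − (-16) = 29.
Area = (18 × 29) / 2 = 261.

261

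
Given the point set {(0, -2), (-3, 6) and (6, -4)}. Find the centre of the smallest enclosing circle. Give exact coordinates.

Call the three points A, B, C in the order given.
Side lengths²: AB² = 73, AC² = 40, BC² = 181.
Since BC² = 181 ≥ 73 + 40 = 113, the angle opposite BC is not acute, so the smallest enclosing circle has BC as diameter.
Centre = midpoint of BC = (1.5, 1), r² = 181/4 = 45.25.
Centre = (1.5, 1).

(1.5, 1)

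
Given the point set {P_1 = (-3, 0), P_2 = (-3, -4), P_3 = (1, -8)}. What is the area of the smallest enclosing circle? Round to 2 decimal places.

Side lengths²: P_1P_2² = 16, P_1P_3² = 80, P_2P_3² = 32.
Since P_1P_3² = 80 ≥ 32 + 16 = 48, the angle opposite P_1P_3 is not acute, so the smallest enclosing circle has P_1P_3 as diameter.
Centre = midpoint of P_1P_3 = (-1, -4), r² = 80/4 = 20.
Area = π·r² = π·20 ≈ 62.83.

62.83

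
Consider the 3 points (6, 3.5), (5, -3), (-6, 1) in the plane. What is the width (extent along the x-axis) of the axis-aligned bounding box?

12

max x = 6, min x = -6, so width = 12.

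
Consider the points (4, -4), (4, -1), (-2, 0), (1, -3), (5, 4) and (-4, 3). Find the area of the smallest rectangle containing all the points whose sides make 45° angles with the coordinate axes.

In coordinates u = x + y, v = x − y the rectangle is axis-aligned; the map (x,y)→(u,v) scales areas by 2.
u-values: 0, 3, -2, -2, 9, -1; range = 9 − (-2) = 11.
v-values: 8, 5, -2, 4, 1, -7; range = 8 − (-7) = 15.
Area = (11 × 15) / 2 = 82.5.

82.5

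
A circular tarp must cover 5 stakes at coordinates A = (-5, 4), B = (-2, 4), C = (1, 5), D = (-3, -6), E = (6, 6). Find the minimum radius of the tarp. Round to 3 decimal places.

7.501

The minimum enclosing circle of a finite set is fixed by two of the points (as a diameter) or three (as a circumcircle).
The minimum enclosing circle is determined by three boundary points: A, D, E.
Their circumcentre is (53/38, 3/38) with r² = 40625/722.
The farthest remaining point B is at distance² 19421/722 ≤ 40625/722.
r = √(40625/722) ≈ 7.501.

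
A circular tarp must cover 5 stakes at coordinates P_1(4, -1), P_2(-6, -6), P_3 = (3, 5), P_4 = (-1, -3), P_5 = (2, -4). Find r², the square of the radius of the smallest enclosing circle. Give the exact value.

50.5

The minimum enclosing circle of a finite set is fixed by two of the points (as a diameter) or three (as a circumcircle).
The farthest pair is P_2–P_3 with squared distance 202. The circle on this segment as diameter has centre (-1.5, -0.5) and r² = 202/4 = 50.5.
Check P_1: distance² to centre = 30.5 ≤ 50.5, so it lies inside.
All remaining points lie in this disk, and no smaller disk contains both endpoints, so this is the minimum enclosing circle.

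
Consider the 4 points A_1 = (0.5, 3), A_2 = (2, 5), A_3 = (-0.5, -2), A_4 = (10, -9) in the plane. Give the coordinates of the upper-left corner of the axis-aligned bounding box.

x-range [-0.5, 10], y-range [-9, 5].
The upper-left corner is (-0.5, 5).

(-0.5, 5)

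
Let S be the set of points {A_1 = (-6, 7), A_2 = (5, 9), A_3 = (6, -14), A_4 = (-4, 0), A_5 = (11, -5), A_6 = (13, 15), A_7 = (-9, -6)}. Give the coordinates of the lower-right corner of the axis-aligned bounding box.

(13, -14)

x-range [-9, 13], y-range [-14, 15].
The lower-right corner is (13, -14).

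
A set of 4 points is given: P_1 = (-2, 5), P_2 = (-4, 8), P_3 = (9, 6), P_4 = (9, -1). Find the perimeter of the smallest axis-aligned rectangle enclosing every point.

44

Width = max x − min x = 9 − (-4) = 13.
Height = max y − min y = 8 − (-1) = 9.
Perimeter = 2(13 + 9) = 44.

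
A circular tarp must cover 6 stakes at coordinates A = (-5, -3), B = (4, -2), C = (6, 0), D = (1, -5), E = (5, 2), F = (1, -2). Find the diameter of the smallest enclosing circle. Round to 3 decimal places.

11.402

By Welzl's lemma the MEC is supported by two points (diametrically opposite) or three points (on a circumcircle).
The farthest pair is A–C with squared distance 130. The circle on this segment as diameter has centre (0.5, -1.5) and r² = 130/4 = 32.5.
Check B: distance² to centre = 12.5 ≤ 32.5, so it lies inside.
All remaining points lie in this disk, and no smaller disk contains both endpoints, so this is the minimum enclosing circle.
Diameter = 2r = 2√(32.5) ≈ 11.402.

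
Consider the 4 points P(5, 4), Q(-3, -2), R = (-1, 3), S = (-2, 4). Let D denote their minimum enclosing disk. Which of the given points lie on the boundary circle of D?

P, Q

By Welzl's lemma the MEC is supported by two points (diametrically opposite) or three points (on a circumcircle).
The farthest pair is P–Q with squared distance 100. The circle on this segment as diameter has centre (1, 1) and r² = 100/4 = 25.
Check R: distance² to centre = 8 ≤ 25, so it lies inside.
All remaining points lie in this disk, and no smaller disk contains both endpoints, so this is the minimum enclosing circle.
The points at distance exactly r from the centre are P, Q — 2 points.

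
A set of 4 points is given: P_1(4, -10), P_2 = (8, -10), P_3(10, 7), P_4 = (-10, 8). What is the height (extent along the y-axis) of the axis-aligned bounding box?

max y = 8, min y = -10, so height = 18.

18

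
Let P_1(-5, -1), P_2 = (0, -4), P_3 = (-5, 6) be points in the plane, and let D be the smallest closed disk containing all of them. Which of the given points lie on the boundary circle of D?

Side lengths²: P_1P_2² = 34, P_1P_3² = 49, P_2P_3² = 125.
Since P_2P_3² = 125 ≥ 49 + 34 = 83, the angle opposite P_2P_3 is not acute, so the smallest enclosing circle has P_2P_3 as diameter.
Centre = midpoint of P_2P_3 = (-2.5, 1), r² = 125/4 = 31.25.
The points at distance exactly r from the centre are P_2, P_3 — 2 points.

P_2, P_3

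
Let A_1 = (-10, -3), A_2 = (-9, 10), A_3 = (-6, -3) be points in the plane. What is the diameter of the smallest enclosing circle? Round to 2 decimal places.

13.38

Side lengths²: A_1A_2² = 170, A_1A_3² = 16, A_2A_3² = 178.
Since A_2A_3² = 178 < 170 + 16 = 186, the triangle is acute, so the smallest enclosing circle is the circumcircle.
Circumcentre = (-8, 44/13), r² = 7565/169.
Diameter = 2r = 2√(7565/169) ≈ 13.38.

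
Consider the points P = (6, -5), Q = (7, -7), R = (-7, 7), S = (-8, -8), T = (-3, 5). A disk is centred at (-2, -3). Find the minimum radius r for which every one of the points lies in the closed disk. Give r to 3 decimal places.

The required radius is the distance from (-2, -3) to the farthest point.
Squared distances: 68, 97, 125, 61, 65.
Maximum is 125, attained at R.
r = √125 ≈ 11.180.

11.180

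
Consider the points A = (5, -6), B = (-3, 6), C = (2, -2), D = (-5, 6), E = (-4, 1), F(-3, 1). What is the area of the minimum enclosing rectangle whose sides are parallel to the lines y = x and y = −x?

In coordinates u = x + y, v = x − y the rectangle is axis-aligned; the map (x,y)→(u,v) scales areas by 2.
u-values: -1, 3, 0, 1, -3, -2; range = 3 − (-3) = 6.
v-values: 11, -9, 4, -11, -5, -4; range = 11 − (-11) = 22.
Area = (6 × 22) / 2 = 66.

66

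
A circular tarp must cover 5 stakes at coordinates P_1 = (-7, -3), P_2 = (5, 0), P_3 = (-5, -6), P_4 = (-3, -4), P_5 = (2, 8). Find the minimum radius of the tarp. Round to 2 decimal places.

A smallest enclosing disk is always determined by at most three of the input points on its boundary.
The farthest pair is P_3–P_5 with squared distance 245. The circle on this segment as diameter has centre (-1.5, 1) and r² = 245/4 = 61.25.
Check P_1: distance² to centre = 46.25 ≤ 61.25, so it lies inside.
All remaining points lie in this disk, and no smaller disk contains both endpoints, so this is the minimum enclosing circle.
r = √(61.25) ≈ 7.83.

7.83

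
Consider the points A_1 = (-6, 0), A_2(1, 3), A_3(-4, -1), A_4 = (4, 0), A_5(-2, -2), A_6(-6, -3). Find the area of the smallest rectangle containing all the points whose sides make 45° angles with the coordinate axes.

65

In coordinates u = x + y, v = x − y the rectangle is axis-aligned; the map (x,y)→(u,v) scales areas by 2.
u-values: -6, 4, -5, 4, -4, -9; range = 4 − (-9) = 13.
v-values: -6, -2, -3, 4, 0, -3; range = 4 − (-6) = 10.
Area = (13 × 10) / 2 = 65.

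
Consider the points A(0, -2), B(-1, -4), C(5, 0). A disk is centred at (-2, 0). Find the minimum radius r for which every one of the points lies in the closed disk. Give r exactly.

7

The required radius is the distance from (-2, 0) to the farthest point.
Squared distances: 8, 17, 49.
Maximum is 49, attained at C.
r = √49 = 7.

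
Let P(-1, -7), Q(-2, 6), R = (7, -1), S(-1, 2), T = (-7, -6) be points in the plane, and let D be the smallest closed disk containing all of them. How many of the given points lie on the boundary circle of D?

3

The minimum enclosing circle is determined by three boundary points: Q, R, T.
Their circumcentre is (-15/22, -35/22) with r² = 14365/242.
The farthest remaining point P is at distance² 7105/242 ≤ 14365/242.
The points at distance exactly r from the centre are Q, R, T — 3 points.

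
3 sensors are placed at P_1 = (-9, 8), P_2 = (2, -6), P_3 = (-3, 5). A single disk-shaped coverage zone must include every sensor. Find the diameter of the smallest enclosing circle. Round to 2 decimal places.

17.80

Side lengths²: P_1P_2² = 317, P_1P_3² = 45, P_2P_3² = 146.
Since P_1P_2² = 317 ≥ 146 + 45 = 191, the angle opposite P_1P_2 is not acute, so the smallest enclosing circle has P_1P_2 as diameter.
Centre = midpoint of P_1P_2 = (-3.5, 1), r² = 317/4 = 79.25.
Diameter = 2r = 2√(79.25) ≈ 17.80.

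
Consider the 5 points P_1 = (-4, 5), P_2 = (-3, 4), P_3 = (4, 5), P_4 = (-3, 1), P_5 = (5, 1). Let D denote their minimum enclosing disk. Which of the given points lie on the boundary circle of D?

The farthest pair is P_1–P_5 with squared distance 97. The circle on this segment as diameter has centre (0.5, 3) and r² = 97/4 = 24.25.
Check P_2: distance² to centre = 13.25 ≤ 24.25, so it lies inside.
All remaining points lie in this disk, and no smaller disk contains both endpoints, so this is the minimum enclosing circle.
The points at distance exactly r from the centre are P_1, P_5 — 2 points.

P_1, P_5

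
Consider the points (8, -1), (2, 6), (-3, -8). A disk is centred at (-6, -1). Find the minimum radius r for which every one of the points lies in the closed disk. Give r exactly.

14

The required radius is the distance from (-6, -1) to the farthest point.
Squared distances: 196, 113, 58.
Maximum is 196, attained at (8, -1).
r = √196 = 14.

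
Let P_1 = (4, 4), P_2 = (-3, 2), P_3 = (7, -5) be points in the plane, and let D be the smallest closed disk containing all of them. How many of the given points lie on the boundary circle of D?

2

Side lengths²: P_1P_2² = 53, P_1P_3² = 90, P_2P_3² = 149.
Since P_2P_3² = 149 ≥ 90 + 53 = 143, the angle opposite P_2P_3 is not acute, so the smallest enclosing circle has P_2P_3 as diameter.
Centre = midpoint of P_2P_3 = (2, -1.5), r² = 149/4 = 37.25.
The points at distance exactly r from the centre are P_2, P_3 — 2 points.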